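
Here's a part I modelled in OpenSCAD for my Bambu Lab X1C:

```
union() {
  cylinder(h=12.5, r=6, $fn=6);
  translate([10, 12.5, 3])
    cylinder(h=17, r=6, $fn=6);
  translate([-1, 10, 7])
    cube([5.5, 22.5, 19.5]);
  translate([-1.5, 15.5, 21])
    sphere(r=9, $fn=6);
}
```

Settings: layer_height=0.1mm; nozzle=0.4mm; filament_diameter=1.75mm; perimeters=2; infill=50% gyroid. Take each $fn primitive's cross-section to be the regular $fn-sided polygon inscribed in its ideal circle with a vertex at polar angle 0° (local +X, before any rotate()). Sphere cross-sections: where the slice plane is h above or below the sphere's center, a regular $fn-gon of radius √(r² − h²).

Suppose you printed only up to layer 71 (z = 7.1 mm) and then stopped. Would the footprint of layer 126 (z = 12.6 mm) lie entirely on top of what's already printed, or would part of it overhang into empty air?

Compare the two slices. At z = 7.1: the cylinder: section is a regular 6-gon, circumradius r=6 (area = (6/2)·6.000²·sin(360°/6) = 93.53 mm²); the cylinder at (10, 12.5): section is a regular 6-gon, circumradius r=6 (area = (6/2)·6.000²·sin(360°/6) = 93.53 mm²); the cube at (-1, 10) is present — its section is the full 5.5×22.5 rectangle (area 123.75 mm²); the sphere at (-1.5, 15.5) is not intersected at this z (|z−center|=13.900 > r=9); Taking the union: the regions partially overlap — summed areas 310.81 mm² minus the doubly-counted overlap 0.43 mm² gives 310.38 mm² — area = 310.38 mm². At z = 12.6: the cylinder is absent (z outside [0, 12.5]); the r=6 cylinder at (10, 12.5) contributes a regular 6-gon of circumradius 6 (area = (6/2)·6.000²·sin(360°/6) = 93.53 mm²); the cube at (-1, 10) (footprint 5.5×22.5) is included at this height (area 123.75 mm²); the sphere at (-1.5, 15.5): section is a regular 6-gon, circumradius = √(r²−h²) = √(9²−8.4²) = 3.231 (area = (6/2)·3.231²·sin(360°/6) = 27.12 mm²); Merging all regions: the regions partially overlap — summed areas 244.40 mm² minus the doubly-counted overlap 11.20 mm² gives 233.21 mm² — area = 233.21 mm². Checking containment: at z = 12.6 the cross-section extends beyond the z = 7.1 cross-section by about 16.36 mm².

part overhangs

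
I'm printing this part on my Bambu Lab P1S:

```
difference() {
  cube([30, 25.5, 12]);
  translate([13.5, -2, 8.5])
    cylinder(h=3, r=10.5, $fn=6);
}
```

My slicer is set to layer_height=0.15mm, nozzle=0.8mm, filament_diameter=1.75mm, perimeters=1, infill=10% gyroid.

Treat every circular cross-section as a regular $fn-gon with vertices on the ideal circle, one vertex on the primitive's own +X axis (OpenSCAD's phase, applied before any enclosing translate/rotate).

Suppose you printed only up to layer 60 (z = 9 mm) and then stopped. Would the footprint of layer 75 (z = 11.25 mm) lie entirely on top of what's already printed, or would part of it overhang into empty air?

entirely on top

Compare the two slices. At z = 9: the cube is present — its section is the full 30×25.5 rectangle (area 765.00 mm²); the r=10.5 cylinder at (13.5, -2) gives a regular 6-gon of circumradius 10.5 (constant along its height) (area = (6/2)·10.500²·sin(360°/6) = 286.44 mm²); Subtracting the remaining from the first: starting from the 30×25.5 cube (765.00 mm²), the r=10.5 cylinder at (13.5, -2) partially overlaps it — only the 103.53 mm² overlap (of its 286.44 mm²) is removed, clipping the outline — area = 661.47 mm². At z = 11.25: the cube (footprint 30×25.5) is included at this height (area 765.00 mm²); the cylinder at (13.5, -2): section is a regular 6-gon, circumradius r=10.5 (area = (6/2)·10.500²·sin(360°/6) = 286.44 mm²); After the difference (first − rest): starting from the 30×25.5 cube (765.00 mm²), the r=10.5 cylinder at (13.5, -2) partially overlaps it — only the 103.53 mm² overlap (of its 286.44 mm²) is removed, clipping the outline — area = 661.47 mm². Checking containment: the cross-section at z = 11.25 is a subset of the cross-section at z = 9.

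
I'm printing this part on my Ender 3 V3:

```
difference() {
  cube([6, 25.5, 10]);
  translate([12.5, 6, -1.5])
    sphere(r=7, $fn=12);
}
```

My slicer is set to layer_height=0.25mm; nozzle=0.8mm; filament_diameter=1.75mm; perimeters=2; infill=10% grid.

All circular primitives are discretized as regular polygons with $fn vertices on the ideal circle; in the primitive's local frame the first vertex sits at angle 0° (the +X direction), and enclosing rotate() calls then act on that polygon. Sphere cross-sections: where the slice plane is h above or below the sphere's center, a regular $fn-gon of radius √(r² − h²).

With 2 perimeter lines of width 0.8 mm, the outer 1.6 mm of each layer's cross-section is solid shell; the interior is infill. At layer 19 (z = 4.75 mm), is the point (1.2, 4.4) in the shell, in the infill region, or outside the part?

At z = 4.75 mm: the 6×25.5 cube contributes its full rectangle; the r=7 sphere at (12.5, 6) slices to a regular 12-gon of circumradius 3.152 (√(r²−h²) with h=6.25 from center); After the difference (first − rest): starting from the 6×25.5 cube, the r=7 sphere at (12.5, 6) misses the remaining region (no effect) — 1 connected region. Overall, the cross-section is a single solid region. The nearest boundary edge runs (0.00, 0.00)→(0.00, 25.50); distance from the point to it = 1.20 mm. The point is inside the cross-section, 1.20 mm from the nearest boundary — within the 1.6 mm shell band (2 × 0.8).

shell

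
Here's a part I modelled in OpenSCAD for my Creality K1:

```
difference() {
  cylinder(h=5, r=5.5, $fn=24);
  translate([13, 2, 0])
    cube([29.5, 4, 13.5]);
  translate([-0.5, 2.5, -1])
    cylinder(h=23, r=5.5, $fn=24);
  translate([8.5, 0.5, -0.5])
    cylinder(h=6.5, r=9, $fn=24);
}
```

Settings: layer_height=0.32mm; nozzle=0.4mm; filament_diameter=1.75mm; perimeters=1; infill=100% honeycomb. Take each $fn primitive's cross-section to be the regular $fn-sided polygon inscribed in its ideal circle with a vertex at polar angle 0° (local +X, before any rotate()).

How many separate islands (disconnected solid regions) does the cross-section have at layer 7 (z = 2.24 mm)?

1

At z = 2.24 mm: the cylinder: section is a regular 24-gon, circumradius r=5.5; the 29.5×4 cube at (13, 2) contributes its full rectangle; the r=5.5 cylinder at (-0.5, 2.5) gives a regular 24-gon of circumradius 5.5 (constant along its height); the r=9 cylinder at (8.5, 0.5) gives a regular 24-gon of circumradius 9 (constant along its height); Subtracting the remaining from the first: starting from the r=5.5 cylinder, the 29.5×4 cube at (13, 2) misses the remaining region (no effect); the r=5.5 cylinder at (-0.5, 2.5) partially overlaps it — only the 66.32 mm² overlap (of its 93.95 mm²) is removed, clipping the outline; the r=9 cylinder at (8.5, 0.5) partially overlaps it — only the 13.70 mm² overlap (of its 251.57 mm²) is removed, clipping the outline — 1 connected region. Overall, the cross-section is a single solid region. Island count = 1.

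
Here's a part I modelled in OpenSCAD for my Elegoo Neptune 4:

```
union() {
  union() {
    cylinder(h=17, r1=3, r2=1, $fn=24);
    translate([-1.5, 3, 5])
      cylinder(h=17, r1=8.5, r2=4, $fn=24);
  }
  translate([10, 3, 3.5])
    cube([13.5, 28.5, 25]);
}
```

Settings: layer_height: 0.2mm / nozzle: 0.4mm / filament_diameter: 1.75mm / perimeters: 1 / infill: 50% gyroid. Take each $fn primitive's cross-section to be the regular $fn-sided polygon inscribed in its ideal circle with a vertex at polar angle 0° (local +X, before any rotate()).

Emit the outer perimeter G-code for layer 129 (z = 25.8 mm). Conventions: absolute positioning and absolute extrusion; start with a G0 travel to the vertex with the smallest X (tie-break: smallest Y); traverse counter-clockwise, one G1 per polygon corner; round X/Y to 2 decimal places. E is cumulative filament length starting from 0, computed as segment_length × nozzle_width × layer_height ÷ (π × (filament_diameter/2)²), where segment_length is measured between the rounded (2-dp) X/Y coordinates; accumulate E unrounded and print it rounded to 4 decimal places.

At z = 25.8 mm: the cone does not reach this height (z outside [0, 17]); the cone at (-1.5, 3) is not intersected at this z (z outside [5, 22]); Combining (union): nothing is present at this height; the cube at (10, 3) is present — its section is the full 13.5×28.5 rectangle; Merging all regions: only the 13.5×28.5 cube at (10, 3) is present, so the union is just that shape — 1 connected region. The outline is a single polygon with 4 vertices. Extrusion per mm of travel: 0.4 × 0.2 / (π × 0.875²) = 0.033260. Accumulating E over each segment gives final E = 2.7939.

G0 X10.00 Y3.00 Z25.80
G1 X23.50 Y3.00 E0.4490
G1 X23.50 Y31.50 E1.3969
G1 X10.00 Y31.50 E1.8459
G1 X10.00 Y3.00 E2.7939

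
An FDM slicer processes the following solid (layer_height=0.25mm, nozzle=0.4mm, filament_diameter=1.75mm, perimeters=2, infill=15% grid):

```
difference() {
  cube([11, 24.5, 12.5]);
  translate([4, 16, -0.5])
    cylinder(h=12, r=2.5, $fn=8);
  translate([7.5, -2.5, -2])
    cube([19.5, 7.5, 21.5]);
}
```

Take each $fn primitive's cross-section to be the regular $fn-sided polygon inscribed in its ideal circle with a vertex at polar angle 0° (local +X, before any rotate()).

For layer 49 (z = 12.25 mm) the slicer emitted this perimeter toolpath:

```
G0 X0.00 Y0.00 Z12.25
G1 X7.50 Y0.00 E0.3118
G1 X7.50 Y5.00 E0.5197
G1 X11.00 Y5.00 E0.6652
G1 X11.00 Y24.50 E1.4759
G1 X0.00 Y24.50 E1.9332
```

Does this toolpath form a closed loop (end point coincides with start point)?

Start point (G0): (0.00, 0.00). End point (last G1): the path does not return to the start — open.

no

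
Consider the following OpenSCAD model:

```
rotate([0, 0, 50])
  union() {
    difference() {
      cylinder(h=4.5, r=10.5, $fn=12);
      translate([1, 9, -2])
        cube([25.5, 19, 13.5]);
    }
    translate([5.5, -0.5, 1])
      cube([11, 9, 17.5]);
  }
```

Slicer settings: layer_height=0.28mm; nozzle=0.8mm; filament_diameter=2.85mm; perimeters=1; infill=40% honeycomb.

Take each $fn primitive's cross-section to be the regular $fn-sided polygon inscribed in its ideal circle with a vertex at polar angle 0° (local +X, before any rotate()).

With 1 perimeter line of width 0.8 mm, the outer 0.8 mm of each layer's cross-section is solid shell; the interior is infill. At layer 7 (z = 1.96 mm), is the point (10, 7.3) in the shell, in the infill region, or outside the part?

At z = 1.96 mm: the r=10.5 cylinder gives a regular 12-gon of circumradius 10.5 (constant along its height); the cube at (1, 9) (footprint 25.5×19) is included at this height; Subtracting the remaining from the first: starting from the r=10.5 cylinder, the 25.5×19 cube at (1, 9) partially overlaps it — only the 2.82 mm² overlap (of its 484.50 mm²) is removed, clipping the outline — 1 connected region; the 11×9 cube at (5.5, -0.5) contributes its full rectangle; Combining (union): the regions partially overlap (shared area 31.42 mm²), so overlapping operands fuse into one piece — 1 connected region; (whole slice rotated 50° about Z — lengths, areas and connectivity unchanged). Overall, the cross-section is a single solid region. Undo the 50° rotation: the query point maps to (12.020, -2.968) in the un-rotated model frame. The nearest boundary edge runs (10.37, -0.50)→(9.09, -5.25); distance from the point to it = 2.24 mm. The point is not inside any of the regions above, so it lies outside the cross-section (2.24 mm from the nearest boundary).

outside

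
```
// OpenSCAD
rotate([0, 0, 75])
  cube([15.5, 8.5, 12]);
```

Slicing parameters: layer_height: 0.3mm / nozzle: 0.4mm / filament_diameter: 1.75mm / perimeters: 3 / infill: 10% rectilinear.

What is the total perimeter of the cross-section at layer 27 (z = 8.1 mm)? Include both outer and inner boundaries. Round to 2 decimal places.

At z = 8.1 mm: the 15.5×8.5 cube contributes its full rectangle (perimeter 48.00 mm); (whole slice rotated 75° about Z — lengths, areas and connectivity unchanged). Overall, the cross-section is a single solid region. Total boundary length (outer) = 48.00 mm.

48.00 mm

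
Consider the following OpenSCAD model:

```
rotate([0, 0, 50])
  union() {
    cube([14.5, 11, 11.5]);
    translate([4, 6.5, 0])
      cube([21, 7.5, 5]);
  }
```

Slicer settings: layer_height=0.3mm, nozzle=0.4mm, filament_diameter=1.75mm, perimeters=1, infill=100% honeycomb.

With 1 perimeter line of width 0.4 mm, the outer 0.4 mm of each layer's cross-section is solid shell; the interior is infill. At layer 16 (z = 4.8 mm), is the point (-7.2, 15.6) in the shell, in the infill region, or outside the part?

outside

At z = 4.8 mm: the cube is present — its section is the full 14.5×11 rectangle; the 21×7.5 cube at (4, 6.5) contributes its full rectangle; Taking the union: the regions partially overlap (shared area 47.25 mm²), so overlapping operands fuse into one piece — 1 connected region; (whole slice rotated 50° about Z — lengths, areas and connectivity unchanged). Overall, the cross-section is a single solid region. Undo the 50° rotation: the query point maps to (7.322, 15.543) in the un-rotated model frame. The nearest boundary edge runs (4.00, 14.00)→(25.00, 14.00); distance from the point to it = 1.54 mm. The point is not inside any of the regions above, so it lies outside the cross-section (1.54 mm from the nearest boundary).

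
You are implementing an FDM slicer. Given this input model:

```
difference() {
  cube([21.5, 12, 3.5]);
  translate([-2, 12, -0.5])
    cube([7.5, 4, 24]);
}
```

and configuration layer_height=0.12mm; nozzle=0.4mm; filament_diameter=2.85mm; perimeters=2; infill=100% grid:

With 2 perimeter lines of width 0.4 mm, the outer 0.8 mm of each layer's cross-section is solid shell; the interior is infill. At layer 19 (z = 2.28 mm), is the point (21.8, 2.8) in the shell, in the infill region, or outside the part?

outside

At z = 2.28 mm: the cube (footprint 21.5×12) is included at this height; the cube at (-2, 12) (footprint 7.5×4) is included at this height; Subtracting the remaining from the first: starting from the 21.5×12 cube, the 7.5×4 cube at (-2, 12) misses the remaining region (no effect) — 1 connected region. Overall, the cross-section is a single solid region. The nearest boundary edge runs (21.50, 12.00)→(21.50, 0.00); distance from the point to it = 0.30 mm. The point is not inside any of the regions above, so it lies outside the cross-section (0.30 mm from the nearest boundary).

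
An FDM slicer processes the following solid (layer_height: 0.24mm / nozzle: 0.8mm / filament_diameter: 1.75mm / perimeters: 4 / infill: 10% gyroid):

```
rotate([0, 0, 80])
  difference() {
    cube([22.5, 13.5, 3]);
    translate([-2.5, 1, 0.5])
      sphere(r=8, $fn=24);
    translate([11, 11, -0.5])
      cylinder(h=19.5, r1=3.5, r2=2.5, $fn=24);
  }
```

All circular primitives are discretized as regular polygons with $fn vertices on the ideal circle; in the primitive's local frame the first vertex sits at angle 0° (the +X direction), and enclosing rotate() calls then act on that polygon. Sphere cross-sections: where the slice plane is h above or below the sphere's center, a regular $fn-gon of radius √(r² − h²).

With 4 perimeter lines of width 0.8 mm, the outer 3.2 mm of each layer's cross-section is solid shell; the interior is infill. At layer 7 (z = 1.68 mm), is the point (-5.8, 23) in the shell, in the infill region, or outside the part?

At z = 1.68 mm: the cube (footprint 22.5×13.5) is included at this height; the r=8 sphere at (-2.5, 1) slices to a regular 24-gon of circumradius 7.912 (√(r²−h²) with h=1.18 from center); the cone at (11, 11): at t=0.112 of its height the radius interpolates to r₁+(r₂−r₁)t = 3.388, giving a regular 24-gon of that circumradius; After the difference (first − rest): starting from the 22.5×13.5 cube, the r=8 sphere at (-2.5, 1) partially overlaps it — only the 34.62 mm² overlap (of its 194.45 mm²) is removed, clipping the outline; the cone at (11, 11) partially overlaps it — only the 32.97 mm² overlap (of its 35.65 mm²) is removed, clipping the outline — 1 connected region; (whole slice rotated 80° about Z — lengths, areas and connectivity unchanged). Overall, the cross-section is a single solid region. Undo the 80° rotation: the query point maps to (21.643, 9.706) in the un-rotated model frame. The nearest boundary edge runs (22.50, 13.50)→(22.50, 0.00); distance from the point to it = 0.86 mm. The point is inside the cross-section, 0.86 mm from the nearest boundary — within the 3.2 mm shell band (4 × 0.8).

shell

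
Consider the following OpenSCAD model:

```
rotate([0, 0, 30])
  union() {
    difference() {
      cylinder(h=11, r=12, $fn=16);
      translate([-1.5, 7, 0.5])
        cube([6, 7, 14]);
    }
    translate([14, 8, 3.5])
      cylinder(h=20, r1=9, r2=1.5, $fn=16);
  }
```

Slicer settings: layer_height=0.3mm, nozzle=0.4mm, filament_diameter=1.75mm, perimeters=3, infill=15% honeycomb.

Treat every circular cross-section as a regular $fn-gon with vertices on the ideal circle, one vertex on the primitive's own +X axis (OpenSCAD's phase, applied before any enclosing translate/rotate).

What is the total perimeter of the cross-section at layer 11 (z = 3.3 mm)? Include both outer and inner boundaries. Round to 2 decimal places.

83.60 mm

At z = 3.3 mm: the r=12 cylinder gives a regular 16-gon of circumradius 12 (constant along its height) (perimeter = 2·16·12.000·sin(180°/16) = 74.91 mm); the 6×7 cube at (-1.5, 7) contributes its full rectangle (perimeter 26.00 mm); After the difference (first − rest): starting from the r=12 cylinder, the 6×7 cube at (-1.5, 7) partially overlaps it — only the 27.76 mm² overlap (of its 42.00 mm²) is removed, clipping the outline — boundary = 83.60 mm; the cone at (14, 8) does not reach this height (z outside [3.5, 23.5]); Combining (union): only the result so far is present, so the union is just that shape — boundary = 83.60 mm; (whole slice rotated 30° about Z — lengths, areas and connectivity unchanged). Overall, the cross-section is a single solid region. Total boundary length (outer) = 83.60 mm.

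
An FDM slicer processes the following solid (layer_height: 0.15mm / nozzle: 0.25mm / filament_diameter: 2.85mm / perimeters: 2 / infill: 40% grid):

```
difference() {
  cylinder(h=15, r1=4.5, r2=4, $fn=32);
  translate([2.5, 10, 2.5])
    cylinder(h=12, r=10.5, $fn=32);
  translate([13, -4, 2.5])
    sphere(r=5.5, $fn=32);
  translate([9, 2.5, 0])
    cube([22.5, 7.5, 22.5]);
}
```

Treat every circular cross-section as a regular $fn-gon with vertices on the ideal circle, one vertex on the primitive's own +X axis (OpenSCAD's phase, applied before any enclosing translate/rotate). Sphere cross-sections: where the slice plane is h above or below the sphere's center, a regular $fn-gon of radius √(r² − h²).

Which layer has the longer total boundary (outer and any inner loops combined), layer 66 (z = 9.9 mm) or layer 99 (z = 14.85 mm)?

Layer 66 (z = 9.9): the cone (r1=4.5→r2=4) has section circumradius 4.170 here — a regular 32-gon (perimeter = 2·32·4.170·sin(180°/32) = 26.16 mm); the r=10.5 cylinder at (2.5, 10) gives a regular 32-gon of circumradius 10.5 (constant along its height) (perimeter = 2·32·10.500·sin(180°/32) = 65.87 mm); the sphere at (13, -4) is absent (|z−center|=7.400 > r=5.5); the cube at (9, 2.5) (footprint 22.5×7.5) is included at this height (perimeter 60.00 mm); Taking the first minus the rest: starting from the cone, the r=10.5 cylinder at (2.5, 10) partially overlaps it — only the 26.14 mm² overlap (of its 344.14 mm²) is removed, clipping the outline; the 22.5×7.5 cube at (9, 2.5) misses the remaining region (no effect) — boundary = 22.90 mm. So its perimeter = 22.90 mm. Layer 99 (z = 14.85): the cone: at t=0.990 of its height the radius interpolates to r₁+(r₂−r₁)t = 4.005, giving a regular 32-gon of that circumradius (perimeter = 2·32·4.005·sin(180°/32) = 25.12 mm); the cylinder at (2.5, 10) is not intersected at this z (z outside [2.5, 14.5]); the sphere at (13, -4) is absent (|z−center|=12.350 > r=5.5); the cube at (9, 2.5) is present — its section is the full 22.5×7.5 rectangle (perimeter 60.00 mm); Subtracting the remaining from the first: starting from the cone, the 22.5×7.5 cube at (9, 2.5) misses the remaining region (no effect) — boundary = 25.12 mm. So its perimeter = 25.12 mm. Layer 99 is larger (25.12 vs 22.90 mm).

layer 99 (z = 14.85 mm)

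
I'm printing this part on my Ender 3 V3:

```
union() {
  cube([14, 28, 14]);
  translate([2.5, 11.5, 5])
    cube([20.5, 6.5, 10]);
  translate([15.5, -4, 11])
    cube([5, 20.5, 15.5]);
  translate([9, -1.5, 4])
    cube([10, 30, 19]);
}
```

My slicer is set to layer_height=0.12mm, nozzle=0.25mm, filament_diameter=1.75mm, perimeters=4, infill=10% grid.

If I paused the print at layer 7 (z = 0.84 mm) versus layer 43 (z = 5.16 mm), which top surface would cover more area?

Layer 7 (z = 0.84): the cube is present — its section is the full 14×28 rectangle (area 392.00 mm²); the cube at (2.5, 11.5) does not reach this height (z outside [5, 15]); the cube at (15.5, -4) does not reach this height (z outside [11, 26.5]); the cube at (9, -1.5) is not intersected at this z (z outside [4, 23]); Merging all regions: only the 14×28 cube is present, so the union is just that shape — area = 392.00 mm². So its area = 392.00 mm². Layer 43 (z = 5.16): the cube is present — its section is the full 14×28 rectangle (area 392.00 mm²); the cube at (2.5, 11.5) (footprint 20.5×6.5) is included at this height (area 133.25 mm²); the cube at (15.5, -4) is absent (z outside [11, 26.5]); the cube at (9, -1.5) is present — its section is the full 10×30 rectangle (area 300.00 mm²); Combining (union): the regions partially overlap — summed areas 825.25 mm² minus the doubly-counted overlap 247.25 mm² gives 578.00 mm² — area = 578.00 mm². So its area = 578.00 mm². Layer 43 is larger (578.00 vs 392.00 mm²).

layer 43 (z = 5.16 mm)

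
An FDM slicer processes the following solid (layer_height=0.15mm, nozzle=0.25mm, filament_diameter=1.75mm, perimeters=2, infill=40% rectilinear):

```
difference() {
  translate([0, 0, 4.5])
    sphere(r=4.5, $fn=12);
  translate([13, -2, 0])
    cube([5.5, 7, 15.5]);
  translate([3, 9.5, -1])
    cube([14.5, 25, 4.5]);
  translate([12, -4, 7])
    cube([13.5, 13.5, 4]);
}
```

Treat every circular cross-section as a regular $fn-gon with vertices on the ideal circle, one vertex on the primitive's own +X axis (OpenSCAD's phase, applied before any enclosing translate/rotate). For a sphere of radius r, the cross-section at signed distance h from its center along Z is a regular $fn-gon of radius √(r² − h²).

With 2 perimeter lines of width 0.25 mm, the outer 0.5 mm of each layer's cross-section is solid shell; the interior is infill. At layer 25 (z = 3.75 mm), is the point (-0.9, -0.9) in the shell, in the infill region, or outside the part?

infill

At z = 3.75 mm: the r=4.5 sphere contributes a regular 12-gon of circumradius √(4.5²−0.75²) = 4.437; the cube at (13, -2) is present — its section is the full 5.5×7 rectangle; the cube at (3, 9.5) does not reach this height (z outside [-1, 3.5]); the cube at (12, -4) is not intersected at this z (z outside [7, 11]); Subtracting the remaining from the first: starting from the r=4.5 sphere, the 5.5×7 cube at (13, -2) misses the remaining region (no effect) — 1 connected region. Overall, the cross-section is a single solid region. The nearest boundary edge runs (-2.22, -3.84)→(-3.84, -2.22); distance from the point to it = 3.01 mm. The point is inside the cross-section and 3.01 mm from the nearest boundary — more than the 0.5 mm shell width (2 × 0.25), so it's in the infill interior.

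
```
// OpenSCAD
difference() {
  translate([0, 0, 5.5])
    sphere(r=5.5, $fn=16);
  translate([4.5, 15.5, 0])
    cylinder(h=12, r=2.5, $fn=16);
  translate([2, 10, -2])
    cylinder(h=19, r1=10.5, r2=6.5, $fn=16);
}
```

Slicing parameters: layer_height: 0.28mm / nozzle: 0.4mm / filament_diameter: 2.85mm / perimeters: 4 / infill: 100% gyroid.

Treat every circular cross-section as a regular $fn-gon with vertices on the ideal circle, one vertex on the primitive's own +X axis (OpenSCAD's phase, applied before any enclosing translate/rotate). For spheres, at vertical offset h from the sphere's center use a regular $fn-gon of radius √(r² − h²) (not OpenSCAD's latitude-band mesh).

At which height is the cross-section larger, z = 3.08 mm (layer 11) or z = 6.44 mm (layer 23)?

Layer 11 (z = 3.08): the r=5.5 sphere slices to a regular 16-gon of circumradius 4.939 (√(r²−h²) with h=2.42 from center) (area = (16/2)·4.939²·sin(360°/16) = 74.68 mm²); the r=2.5 cylinder at (4.5, 15.5) gives a regular 16-gon of circumradius 2.5 (constant along its height) (area = (16/2)·2.500²·sin(360°/16) = 19.13 mm²); the cone at (2, 10): at t=0.267 of its height the radius interpolates to r₁+(r₂−r₁)t = 9.431, giving a regular 16-gon of that circumradius (area = (16/2)·9.431²·sin(360°/16) = 272.27 mm²); After the difference (first − rest): starting from the r=5.5 sphere (74.68 mm²), the r=2.5 cylinder at (4.5, 15.5) misses the remaining region (no effect); the cone at (2, 10) partially overlaps it — only the 24.94 mm² overlap (of its 272.27 mm²) is removed, clipping the outline — area = 49.74 mm². So its area = 49.74 mm². Layer 23 (z = 6.44): the r=5.5 sphere contributes a regular 16-gon of circumradius √(5.5²−0.94²) = 5.419 (area = (16/2)·5.419²·sin(360°/16) = 89.90 mm²); the cylinder at (4.5, 15.5): section is a regular 16-gon, circumradius r=2.5 (area = (16/2)·2.500²·sin(360°/16) = 19.13 mm²); the cone at (2, 10) contributes a regular 16-gon of circumradius 8.723 (interpolated between r1=10.5 and r2=6.5 at t=0.444) (area = (16/2)·8.723²·sin(360°/16) = 232.96 mm²); Taking the first minus the rest: starting from the r=5.5 sphere (89.90 mm²), the r=2.5 cylinder at (4.5, 15.5) misses the remaining region (no effect); the cone at (2, 10) partially overlaps it — only the 23.62 mm² overlap (of its 232.96 mm²) is removed, clipping the outline — area = 66.29 mm². So its area = 66.29 mm². Layer 23 is larger (66.29 vs 49.74 mm²).

layer 23 (z = 6.44 mm)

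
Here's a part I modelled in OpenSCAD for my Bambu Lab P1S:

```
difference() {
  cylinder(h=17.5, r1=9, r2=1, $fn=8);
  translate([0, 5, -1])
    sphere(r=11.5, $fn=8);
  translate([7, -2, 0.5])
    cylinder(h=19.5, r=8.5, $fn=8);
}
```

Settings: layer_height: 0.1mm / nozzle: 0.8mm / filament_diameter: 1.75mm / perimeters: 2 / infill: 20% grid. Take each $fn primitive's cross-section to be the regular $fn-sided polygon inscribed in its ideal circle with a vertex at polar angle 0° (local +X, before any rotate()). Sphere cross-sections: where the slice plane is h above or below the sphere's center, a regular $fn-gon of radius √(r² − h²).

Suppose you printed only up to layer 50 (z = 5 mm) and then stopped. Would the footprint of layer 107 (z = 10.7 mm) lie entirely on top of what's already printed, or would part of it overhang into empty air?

part overhangs

Compare the two slices. At z = 5: the cone (r1=9→r2=1) has section circumradius 6.714 here — a regular 8-gon (area = (8/2)·6.714²·sin(360°/8) = 127.51 mm²); the r=11.5 sphere at (0, 5) contributes a regular 8-gon of circumradius √(11.5²−6²) = 9.811 (area = (8/2)·9.811²·sin(360°/8) = 272.24 mm²); the r=8.5 cylinder at (7, -2) contributes a regular 8-gon of circumradius 8.5 (area = (8/2)·8.500²·sin(360°/8) = 204.35 mm²); Taking the first minus the rest: starting from the cone (127.51 mm²), the r=11.5 sphere at (0, 5) partially overlaps it — only the 107.62 mm² overlap (of its 272.24 mm²) is removed, clipping the outline; the r=8.5 cylinder at (7, -2) partially overlaps it — only the 9.90 mm² overlap (of its 204.35 mm²) is removed, clipping the outline — area = 9.99 mm². At z = 10.7: the cone contributes a regular 8-gon of circumradius 4.109 (interpolated between r1=9 and r2=1 at t=0.611) (area = (8/2)·4.109²·sin(360°/8) = 47.74 mm²); the sphere at (0, 5) is absent (|z−center|=11.700 > r=11.5); the r=8.5 cylinder at (7, -2) gives a regular 8-gon of circumradius 8.5 (constant along its height) (area = (8/2)·8.500²·sin(360°/8) = 204.35 mm²); Taking the first minus the rest: starting from the cone (47.74 mm²), the r=8.5 cylinder at (7, -2) partially overlaps it — only the 27.64 mm² overlap (of its 204.35 mm²) is removed, clipping the outline — area = 20.11 mm². Checking containment: at z = 10.7 the cross-section extends beyond the z = 5 cross-section by about 20.11 mm².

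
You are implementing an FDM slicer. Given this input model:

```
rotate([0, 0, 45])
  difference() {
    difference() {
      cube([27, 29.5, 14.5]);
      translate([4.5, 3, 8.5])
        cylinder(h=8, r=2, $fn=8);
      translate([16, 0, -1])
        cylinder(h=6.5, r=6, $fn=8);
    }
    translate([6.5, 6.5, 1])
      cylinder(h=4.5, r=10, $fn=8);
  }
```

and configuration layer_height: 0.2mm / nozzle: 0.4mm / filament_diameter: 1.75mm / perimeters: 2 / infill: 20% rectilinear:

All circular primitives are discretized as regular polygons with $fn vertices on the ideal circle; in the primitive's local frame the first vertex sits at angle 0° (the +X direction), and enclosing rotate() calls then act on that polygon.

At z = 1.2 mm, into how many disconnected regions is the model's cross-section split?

At z = 1.2 mm: the 27×29.5 cube contributes its full rectangle; the cylinder at (4.5, 3) does not reach this height (z outside [8.5, 16.5]); the r=6 cylinder at (16, 0) gives a regular 8-gon of circumradius 6 (constant along its height); Subtracting the remaining from the first: starting from the 27×29.5 cube, the r=6 cylinder at (16, 0) partially overlaps it — only the 50.91 mm² overlap (of its 101.82 mm²) is removed, clipping the outline — 1 connected region; the r=10 cylinder at (6.5, 6.5) contributes a regular 8-gon of circumradius 10; Taking the first minus the rest: starting from that combined region, the r=10 cylinder at (6.5, 6.5) partially overlaps it — only the 205.72 mm² overlap (of its 282.84 mm²) is removed, clipping the outline — 1 connected region; (whole slice rotated 45° about Z — lengths, areas and connectivity unchanged). The result has 1 disconnected region.

1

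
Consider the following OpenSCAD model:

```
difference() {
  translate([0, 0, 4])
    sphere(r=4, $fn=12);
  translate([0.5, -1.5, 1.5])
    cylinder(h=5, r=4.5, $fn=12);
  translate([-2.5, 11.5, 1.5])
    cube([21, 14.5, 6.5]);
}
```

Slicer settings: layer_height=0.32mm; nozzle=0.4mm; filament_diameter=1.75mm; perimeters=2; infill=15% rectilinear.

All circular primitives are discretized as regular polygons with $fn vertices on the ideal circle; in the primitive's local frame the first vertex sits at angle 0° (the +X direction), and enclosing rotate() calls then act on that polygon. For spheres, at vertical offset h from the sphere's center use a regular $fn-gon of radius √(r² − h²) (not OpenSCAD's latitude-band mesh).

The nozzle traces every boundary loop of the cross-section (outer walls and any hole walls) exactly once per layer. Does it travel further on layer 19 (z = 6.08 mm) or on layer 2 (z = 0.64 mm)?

Layer 19 (z = 6.08): the r=4 sphere contributes a regular 12-gon of circumradius √(4²−2.08²) = 3.417 (perimeter = 2·12·3.417·sin(180°/12) = 21.22 mm); the r=4.5 cylinder at (0.5, -1.5) contributes a regular 12-gon of circumradius 4.5 (perimeter = 2·12·4.500·sin(180°/12) = 27.95 mm); the cube at (-2.5, 11.5) (footprint 21×14.5) is included at this height (perimeter 71.00 mm); Taking the first minus the rest: starting from the r=4 sphere, the r=4.5 cylinder at (0.5, -1.5) partially overlaps it — only the 32.78 mm² overlap (of its 60.75 mm²) is removed, clipping the outline; the 21×14.5 cube at (-2.5, 11.5) misses the remaining region (no effect) — boundary = 12.55 mm. So its perimeter = 12.55 mm. Layer 2 (z = 0.64): the r=4 sphere slices to a regular 12-gon of circumradius 2.170 (√(r²−h²) with h=3.36 from center) (perimeter = 2·12·2.170·sin(180°/12) = 13.48 mm); the cylinder at (0.5, -1.5) is absent (z outside [1.5, 6.5]); the cube at (-2.5, 11.5) is not intersected at this z (z outside [1.5, 8]); After the difference (first − rest): none of the subtracted shapes is present at this height, so the r=4 sphere is unchanged — boundary = 13.48 mm. So its perimeter = 13.48 mm. Layer 2 is larger (13.48 vs 12.55 mm).

layer 2 (z = 0.64 mm)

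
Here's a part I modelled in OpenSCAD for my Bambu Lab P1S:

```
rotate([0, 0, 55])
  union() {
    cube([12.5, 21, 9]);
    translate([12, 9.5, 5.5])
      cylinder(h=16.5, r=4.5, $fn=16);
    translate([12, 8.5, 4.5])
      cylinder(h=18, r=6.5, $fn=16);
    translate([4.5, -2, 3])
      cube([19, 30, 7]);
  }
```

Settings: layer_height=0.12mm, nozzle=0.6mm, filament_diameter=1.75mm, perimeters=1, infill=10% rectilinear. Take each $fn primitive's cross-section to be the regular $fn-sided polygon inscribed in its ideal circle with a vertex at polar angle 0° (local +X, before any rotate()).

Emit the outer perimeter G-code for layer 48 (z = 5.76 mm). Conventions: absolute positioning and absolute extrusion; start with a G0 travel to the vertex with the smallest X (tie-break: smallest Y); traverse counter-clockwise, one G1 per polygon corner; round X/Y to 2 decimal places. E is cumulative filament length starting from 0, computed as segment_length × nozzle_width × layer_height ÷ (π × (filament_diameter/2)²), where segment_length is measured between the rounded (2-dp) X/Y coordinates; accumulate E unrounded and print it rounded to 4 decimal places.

G0 X-20.36 Y19.75 Z5.76
G1 X-14.62 Y15.73 E0.2098
G1 X-17.20 Y12.05 E0.3443
G1 X0.00 Y0.00 E0.9729
G1 X2.58 Y3.69 E1.1077
G1 X4.22 Y2.54 E1.1677
G1 X15.12 Y18.10 E1.7364
G1 X-9.46 Y35.31 E2.6346
G1 X-20.36 Y19.75 E3.2033

At z = 5.76 mm: the cube (footprint 12.5×21) is included at this height; the cylinder at (12, 9.5): section is a regular 16-gon, circumradius r=4.5; the r=6.5 cylinder at (12, 8.5) gives a regular 16-gon of circumradius 6.5 (constant along its height); the 19×30 cube at (4.5, -2) contributes its full rectangle; Combining (union): the regions partially overlap (shared area 359.34 mm²), so overlapping operands fuse into one piece — 1 connected region; (rotated 55° about Z; rotation is an isometry so areas/perimeters/island counts are preserved). The outline is a single polygon with 8 vertices. Extrusion per mm of travel: 0.6 × 0.12 / (π × 0.875²) = 0.029934. Accumulating E over each segment gives final E = 3.2033.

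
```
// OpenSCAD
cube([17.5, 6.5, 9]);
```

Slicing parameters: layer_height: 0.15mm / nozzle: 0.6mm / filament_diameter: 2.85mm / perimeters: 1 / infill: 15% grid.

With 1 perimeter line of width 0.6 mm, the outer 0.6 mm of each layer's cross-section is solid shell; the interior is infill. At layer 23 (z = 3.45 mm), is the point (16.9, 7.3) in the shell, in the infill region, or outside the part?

outside

At z = 3.45 mm: the cube is present — its section is the full 17.5×6.5 rectangle. Overall, the cross-section is a single solid region. The nearest boundary edge runs (17.50, 6.50)→(0.00, 6.50); distance from the point to it = 0.80 mm. The point is not inside any of the regions above, so it lies outside the cross-section (0.80 mm from the nearest boundary).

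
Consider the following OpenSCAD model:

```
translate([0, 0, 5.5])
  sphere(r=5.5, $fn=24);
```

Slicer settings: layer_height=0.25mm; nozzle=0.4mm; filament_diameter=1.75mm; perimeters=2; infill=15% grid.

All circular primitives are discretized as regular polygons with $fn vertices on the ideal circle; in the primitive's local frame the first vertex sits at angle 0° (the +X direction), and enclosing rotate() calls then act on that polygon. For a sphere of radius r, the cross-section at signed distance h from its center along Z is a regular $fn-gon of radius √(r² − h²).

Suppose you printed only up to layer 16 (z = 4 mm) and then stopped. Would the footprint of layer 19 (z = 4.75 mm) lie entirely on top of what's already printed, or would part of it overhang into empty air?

Compare the two slices. At z = 4: the sphere: section is a regular 24-gon, circumradius = √(r²−h²) = √(5.5²−1.5²) = 5.292 (area = (24/2)·5.292²·sin(360°/24) = 86.96 mm²). At z = 4.75: the r=5.5 sphere contributes a regular 24-gon of circumradius √(5.5²−0.75²) = 5.449 (area = (24/2)·5.449²·sin(360°/24) = 92.20 mm²). Checking containment: at z = 4.75 the cross-section extends beyond the z = 4 cross-section by about 5.24 mm².

part overhangs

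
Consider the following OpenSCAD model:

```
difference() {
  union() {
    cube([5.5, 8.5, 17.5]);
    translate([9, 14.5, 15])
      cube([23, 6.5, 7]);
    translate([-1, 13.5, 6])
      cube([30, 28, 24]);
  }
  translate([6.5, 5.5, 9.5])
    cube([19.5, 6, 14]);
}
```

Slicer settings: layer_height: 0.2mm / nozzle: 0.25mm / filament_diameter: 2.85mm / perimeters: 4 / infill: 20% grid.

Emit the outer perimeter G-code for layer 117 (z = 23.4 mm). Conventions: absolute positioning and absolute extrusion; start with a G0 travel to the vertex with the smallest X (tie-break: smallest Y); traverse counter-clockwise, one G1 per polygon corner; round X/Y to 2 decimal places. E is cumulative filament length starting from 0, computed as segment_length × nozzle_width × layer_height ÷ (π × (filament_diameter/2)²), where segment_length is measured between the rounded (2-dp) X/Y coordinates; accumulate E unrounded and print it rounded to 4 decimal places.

At z = 23.4 mm: the cube does not reach this height (z outside [0, 17.5]); the cube at (9, 14.5) is not intersected at this z (z outside [15, 22]); the cube at (-1, 13.5) is present — its section is the full 30×28 rectangle; Merging all regions: only the 30×28 cube at (-1, 13.5) is present, so the union is just that shape — 1 connected region; the cube at (6.5, 5.5) (footprint 19.5×6) is included at this height; After the difference (first − rest): starting from that combined region, the 19.5×6 cube at (6.5, 5.5) misses the remaining region (no effect) — 1 connected region. The outline is a single polygon with 4 vertices. Extrusion per mm of travel: 0.25 × 0.2 / (π × 1.425²) = 0.007838. Accumulating E over each segment gives final E = 0.9092.

G0 X-1.00 Y13.50 Z23.40
G1 X29.00 Y13.50 E0.2351
G1 X29.00 Y41.50 E0.4546
G1 X-1.00 Y41.50 E0.6897
G1 X-1.00 Y13.50 E0.9092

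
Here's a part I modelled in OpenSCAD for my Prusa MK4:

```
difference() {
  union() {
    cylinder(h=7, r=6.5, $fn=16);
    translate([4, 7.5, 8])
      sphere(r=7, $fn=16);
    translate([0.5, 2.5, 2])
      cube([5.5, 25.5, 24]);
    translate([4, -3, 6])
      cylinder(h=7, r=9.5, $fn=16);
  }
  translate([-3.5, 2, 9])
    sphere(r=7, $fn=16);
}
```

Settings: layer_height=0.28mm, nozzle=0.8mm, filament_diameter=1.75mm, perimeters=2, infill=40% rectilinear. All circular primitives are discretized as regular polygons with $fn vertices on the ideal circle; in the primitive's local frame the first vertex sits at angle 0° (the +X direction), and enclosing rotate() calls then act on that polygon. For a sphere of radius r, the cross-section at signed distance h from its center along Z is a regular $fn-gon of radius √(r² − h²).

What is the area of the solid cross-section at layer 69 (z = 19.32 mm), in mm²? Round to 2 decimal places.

140.25 mm²

At z = 19.32 mm: the cylinder does not reach this height (z outside [0, 7]); the sphere at (4, 7.5) does not reach this height (|z−center|=11.320 > r=7); the cube at (0.5, 2.5) is present — its section is the full 5.5×25.5 rectangle (area 140.25 mm²); the cylinder at (4, -3) is not intersected at this z (z outside [6, 13]); Taking the union: only the 5.5×25.5 cube at (0.5, 2.5) is present, so the union is just that shape — area = 140.25 mm²; the sphere at (-3.5, 2) does not reach this height (|z−center|=10.320 > r=7); Taking the first minus the rest: none of the subtracted shapes is present at this height, so that combined region is unchanged — area = 140.25 mm². Overall, the cross-section is a single solid region. Net area = 140.25 mm².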